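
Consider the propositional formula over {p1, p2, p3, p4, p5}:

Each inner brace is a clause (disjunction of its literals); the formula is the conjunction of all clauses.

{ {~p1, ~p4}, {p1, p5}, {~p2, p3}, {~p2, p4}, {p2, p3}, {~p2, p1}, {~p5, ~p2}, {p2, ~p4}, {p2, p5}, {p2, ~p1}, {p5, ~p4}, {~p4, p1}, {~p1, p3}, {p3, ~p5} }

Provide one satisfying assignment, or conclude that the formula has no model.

p1: 0; p2: 0; p3: 1; p4: 0; p5: 1

Suppose p1 = 0.
Unit clause (p5) forces p5 = 1.
Unit clause (~p2) forces p2 = 0.
Unit clause (p3) forces p3 = 1.
Unit clause (~p4) forces p4 = 0.
This assignment satisfies each clause.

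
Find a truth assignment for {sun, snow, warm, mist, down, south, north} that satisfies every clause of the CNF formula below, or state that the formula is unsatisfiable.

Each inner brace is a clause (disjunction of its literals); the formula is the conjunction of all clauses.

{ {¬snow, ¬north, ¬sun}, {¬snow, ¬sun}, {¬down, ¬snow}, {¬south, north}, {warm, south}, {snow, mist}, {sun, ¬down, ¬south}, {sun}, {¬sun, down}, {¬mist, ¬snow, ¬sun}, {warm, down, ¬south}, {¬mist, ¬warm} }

sun: True,  snow: False,  warm: False,  mist: True,  down: True,  south: True,  north: True

From the singleton clause (sun), sun = True.
From the singleton clause (¬snow), snow = False.
From the singleton clause (mist), mist = True.
From the singleton clause (down), down = True.
From the singleton clause (¬warm), warm = False.
From the singleton clause (south), south = True.
From the singleton clause (north), north = True.
All clauses are satisfied.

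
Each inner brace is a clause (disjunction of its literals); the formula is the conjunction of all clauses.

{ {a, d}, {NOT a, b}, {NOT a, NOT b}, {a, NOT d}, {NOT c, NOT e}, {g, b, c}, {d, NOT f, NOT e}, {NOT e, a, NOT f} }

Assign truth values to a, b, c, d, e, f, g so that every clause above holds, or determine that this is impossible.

Branch on a: set a = true.
Unit clause (b) forces b = true.
But (NOT b) is also a unit clause — contradiction.
That branch fails; take a = false instead.
Unit clause (d) forces d = true.
But (NOT d) is also a unit clause — contradiction.
Neither a = true nor a = false works.

UNSATISFIABLE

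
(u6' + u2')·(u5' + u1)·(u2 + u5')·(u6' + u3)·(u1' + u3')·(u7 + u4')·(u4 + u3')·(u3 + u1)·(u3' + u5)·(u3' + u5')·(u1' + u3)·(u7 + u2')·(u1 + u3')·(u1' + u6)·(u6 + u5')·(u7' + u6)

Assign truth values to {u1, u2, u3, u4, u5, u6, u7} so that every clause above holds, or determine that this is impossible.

Branch on u6: set u6 = 0.
The clause (u1') is unit, so u1 = 0.
The clause (u5') is unit, so u5 = 0.
The clause (u3) is unit, so u3 = 1.
That conflicts with the unit clause (u3').
Undo u6 and try u6 = 1.
The clause (u2') is unit, so u2 = 0.
The clause (u5') is unit, so u5 = 0.
The clause (u3) is unit, so u3 = 1.
That conflicts with the unit clause (u3').
Both values of u6 lead to a conflict.

UNSATISFIABLE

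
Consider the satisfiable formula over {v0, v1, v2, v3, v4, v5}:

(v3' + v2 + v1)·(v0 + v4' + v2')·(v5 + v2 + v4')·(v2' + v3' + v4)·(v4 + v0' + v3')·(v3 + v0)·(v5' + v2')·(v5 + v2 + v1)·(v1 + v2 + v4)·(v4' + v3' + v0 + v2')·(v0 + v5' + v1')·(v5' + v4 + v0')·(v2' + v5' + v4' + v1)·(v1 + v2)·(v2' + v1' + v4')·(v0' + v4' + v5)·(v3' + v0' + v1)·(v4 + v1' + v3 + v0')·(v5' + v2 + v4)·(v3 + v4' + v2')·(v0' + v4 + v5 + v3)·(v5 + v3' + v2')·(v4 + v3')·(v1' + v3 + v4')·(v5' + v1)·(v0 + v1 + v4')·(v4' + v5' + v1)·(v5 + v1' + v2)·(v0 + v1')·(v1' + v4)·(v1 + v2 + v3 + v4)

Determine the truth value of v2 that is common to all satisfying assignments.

Suppose v2 = 1.
Unit clause (v5') forces v5 = 0.
Unit clause (v3') forces v3 = 0.
Unit clause (v0) forces v0 = 1.
Unit clause (v4') forces v4 = 0.
But (v4) is also a unit clause — contradiction.
So every satisfying assignment has v2 = False.

False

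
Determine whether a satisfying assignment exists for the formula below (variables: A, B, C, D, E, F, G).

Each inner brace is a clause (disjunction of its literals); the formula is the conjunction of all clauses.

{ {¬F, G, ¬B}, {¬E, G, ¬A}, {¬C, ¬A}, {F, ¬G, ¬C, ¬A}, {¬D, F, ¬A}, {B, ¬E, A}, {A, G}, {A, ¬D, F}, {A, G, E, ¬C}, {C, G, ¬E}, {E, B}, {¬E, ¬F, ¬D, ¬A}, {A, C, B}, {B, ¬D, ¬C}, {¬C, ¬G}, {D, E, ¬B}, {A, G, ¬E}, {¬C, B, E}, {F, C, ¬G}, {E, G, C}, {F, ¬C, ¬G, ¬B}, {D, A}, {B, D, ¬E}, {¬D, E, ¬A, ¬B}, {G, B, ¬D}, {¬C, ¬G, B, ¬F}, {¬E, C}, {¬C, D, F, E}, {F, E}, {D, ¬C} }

Yes, satisfiable

Suppose C = False.
(¬E) alone gives E = False.
(B) alone gives B = True.
(D) alone gives D = True.
(G) alone gives G = True.
(F) alone gives F = True.
(¬A) alone gives A = False.
Every clause now holds.
A satisfying assignment: A=False, B=True, C=False, D=True, E=False, F=True, G=True.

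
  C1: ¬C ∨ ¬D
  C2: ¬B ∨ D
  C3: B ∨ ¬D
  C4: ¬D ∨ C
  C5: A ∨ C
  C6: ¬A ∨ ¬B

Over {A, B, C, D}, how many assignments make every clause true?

3

There are 2^4 = 16 truth assignments over (A, B, C, D).
Check each against the 6 clauses (columns in the order A, B, C, D):
  F F F F  ✗ fails (A ∨ C)
  F F F T  ✗ fails (B ∨ ¬D)
  F F T F  ✓ satisfies all
  F F T T  ✗ fails (¬C ∨ ¬D)
  F T F F  ✗ fails (¬B ∨ D)
  F T F T  ✗ fails (¬D ∨ C)
  F T T F  ✗ fails (¬B ∨ D)
  F T T T  ✗ fails (¬C ∨ ¬D)
  T F F F  ✓ satisfies all
  T F F T  ✗ fails (B ∨ ¬D)
  T F T F  ✓ satisfies all
  T F T T  ✗ fails (¬C ∨ ¬D)
  T T F F  ✗ fails (¬B ∨ D)
  T T F T  ✗ fails (¬D ∨ C)
  T T T F  ✗ fails (¬B ∨ D)
  T T T T  ✗ fails (¬C ∨ ¬D)
3 of the 16 rows are models.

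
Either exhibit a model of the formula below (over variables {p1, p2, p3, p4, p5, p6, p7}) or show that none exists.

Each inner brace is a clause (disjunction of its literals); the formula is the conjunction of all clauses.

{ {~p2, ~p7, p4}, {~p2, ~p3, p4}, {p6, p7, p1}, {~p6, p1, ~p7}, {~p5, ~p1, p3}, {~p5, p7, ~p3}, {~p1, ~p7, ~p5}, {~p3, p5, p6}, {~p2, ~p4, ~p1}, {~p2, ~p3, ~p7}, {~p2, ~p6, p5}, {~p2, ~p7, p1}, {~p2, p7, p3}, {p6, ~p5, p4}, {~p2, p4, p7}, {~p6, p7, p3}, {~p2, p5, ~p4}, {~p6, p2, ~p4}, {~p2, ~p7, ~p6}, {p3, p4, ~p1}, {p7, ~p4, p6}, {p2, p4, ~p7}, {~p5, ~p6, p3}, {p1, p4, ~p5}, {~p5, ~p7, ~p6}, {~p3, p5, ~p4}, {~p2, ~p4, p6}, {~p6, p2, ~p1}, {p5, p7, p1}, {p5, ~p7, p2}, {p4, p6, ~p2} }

p1 ↦ 0; p2 ↦ 0; p3 ↦ 0; p4 ↦ 1; p5 ↦ 1; p6 ↦ 0; p7 ↦ 1

Try p2 = 0.
Try p6 = 0.
Try p7 = 1.
The clause (p4) is unit, so p4 = 1.
The clause (p5) is unit, so p5 = 1.
The clause (~p1) is unit, so p1 = 0.
All clauses hold; p3 can take either value.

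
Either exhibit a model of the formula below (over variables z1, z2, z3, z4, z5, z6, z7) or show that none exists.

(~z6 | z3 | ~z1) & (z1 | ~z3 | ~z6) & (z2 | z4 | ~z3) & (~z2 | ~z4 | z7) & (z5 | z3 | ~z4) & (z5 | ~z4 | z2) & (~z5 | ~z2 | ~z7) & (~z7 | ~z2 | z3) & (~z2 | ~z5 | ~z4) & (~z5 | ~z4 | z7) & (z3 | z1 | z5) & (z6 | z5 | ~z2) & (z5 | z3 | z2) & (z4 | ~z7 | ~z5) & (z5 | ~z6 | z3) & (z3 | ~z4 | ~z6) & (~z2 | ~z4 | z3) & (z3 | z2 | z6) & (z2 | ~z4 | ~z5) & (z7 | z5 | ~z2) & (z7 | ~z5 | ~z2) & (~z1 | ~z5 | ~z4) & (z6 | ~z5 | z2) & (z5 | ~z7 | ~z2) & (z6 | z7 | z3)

Suppose z6 = 1.
Suppose z3 = 0.
(~z1) alone gives z1 = 0.
(z5) alone gives z5 = 1.
(~z4) alone gives z4 = 0.
(~z7) alone gives z7 = 0.
(~z2) alone gives z2 = 0.
Every clause now holds.

z1=0; z2=0; z3=0; z4=0; z5=1; z6=1; z7=0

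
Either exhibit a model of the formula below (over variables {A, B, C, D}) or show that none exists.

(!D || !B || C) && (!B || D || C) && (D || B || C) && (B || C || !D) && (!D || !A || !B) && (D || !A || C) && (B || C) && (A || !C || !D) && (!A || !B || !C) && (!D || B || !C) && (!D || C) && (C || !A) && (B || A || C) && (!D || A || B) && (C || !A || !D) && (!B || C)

Try B = false.
The clause (C) is unit, so C = true.
The clause (!D) is unit, so D = false.
Every clause is now satisfied; A is unconstrained.

A ↦ false, B ↦ false, C ↦ true, D ↦ false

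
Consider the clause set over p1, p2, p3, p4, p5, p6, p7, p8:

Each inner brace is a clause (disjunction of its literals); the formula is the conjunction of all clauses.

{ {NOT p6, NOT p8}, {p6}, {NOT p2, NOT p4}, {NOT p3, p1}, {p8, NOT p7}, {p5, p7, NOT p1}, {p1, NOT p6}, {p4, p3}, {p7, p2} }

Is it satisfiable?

Unit clause (p6) forces p6 = true.
Unit clause (NOT p8) forces p8 = false.
Unit clause (NOT p7) forces p7 = false.
Unit clause (p1) forces p1 = true.
Unit clause (p5) forces p5 = true.
Unit clause (p2) forces p2 = true.
Unit clause (NOT p4) forces p4 = false.
Unit clause (p3) forces p3 = true.
All clauses are satisfied.
A satisfying assignment: p1=true; p2=true; p3=true; p4=false; p5=true; p6=true; p7=false; p8=false.

Yes, satisfiable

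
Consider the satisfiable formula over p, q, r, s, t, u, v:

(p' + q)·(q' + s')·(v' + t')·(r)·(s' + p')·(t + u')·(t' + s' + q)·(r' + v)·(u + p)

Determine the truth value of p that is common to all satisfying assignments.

True

Suppose p = 0.
The clause (r) is unit, so r = 1.
The clause (v) is unit, so v = 1.
The clause (t') is unit, so t = 0.
The clause (u') is unit, so u = 0.
Now (u) is unsatisfied and unit — conflict.
So every satisfying assignment has p = True.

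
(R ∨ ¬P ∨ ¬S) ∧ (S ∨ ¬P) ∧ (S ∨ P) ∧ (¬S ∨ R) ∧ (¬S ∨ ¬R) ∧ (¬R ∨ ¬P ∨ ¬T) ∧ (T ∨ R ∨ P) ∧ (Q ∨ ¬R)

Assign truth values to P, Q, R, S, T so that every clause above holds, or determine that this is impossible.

UNSATISFIABLE

Case S = True:
From the singleton clause (R), R = True.
But (¬R) is also a unit clause — contradiction.
So S must be the other value — set S = False.
From the singleton clause (¬P), P = False.
But (P) is also a unit clause — contradiction.
Either choice for S ends in contradiction.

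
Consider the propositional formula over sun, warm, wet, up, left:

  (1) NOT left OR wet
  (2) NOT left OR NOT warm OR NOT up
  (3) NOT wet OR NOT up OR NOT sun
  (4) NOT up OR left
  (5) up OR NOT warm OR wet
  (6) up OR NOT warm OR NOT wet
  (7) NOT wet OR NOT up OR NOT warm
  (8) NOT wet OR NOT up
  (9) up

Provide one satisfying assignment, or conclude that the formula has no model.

(up) alone gives up = true.
(left) alone gives left = true.
(wet) alone gives wet = true.
That conflicts with the unit clause (NOT wet).

UNSATISFIABLE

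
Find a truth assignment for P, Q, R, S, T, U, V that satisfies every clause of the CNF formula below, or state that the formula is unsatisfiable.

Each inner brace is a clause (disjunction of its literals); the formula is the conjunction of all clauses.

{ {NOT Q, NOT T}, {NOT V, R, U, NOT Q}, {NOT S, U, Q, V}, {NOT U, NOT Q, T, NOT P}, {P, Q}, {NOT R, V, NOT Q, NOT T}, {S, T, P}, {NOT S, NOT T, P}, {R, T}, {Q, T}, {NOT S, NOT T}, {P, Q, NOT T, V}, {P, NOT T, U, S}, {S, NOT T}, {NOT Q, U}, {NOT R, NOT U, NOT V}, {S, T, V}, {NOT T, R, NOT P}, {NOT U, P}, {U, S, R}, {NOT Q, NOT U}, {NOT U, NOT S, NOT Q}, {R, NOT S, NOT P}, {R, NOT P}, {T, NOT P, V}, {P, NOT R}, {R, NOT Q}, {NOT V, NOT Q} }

UNSATISFIABLE

Suppose Q = false.
Unit clause (P) forces P = true.
Unit clause (T) forces T = true.
Unit clause (NOT S) forces S = false.
That conflicts with the unit clause (S).
So Q must be the other value — set Q = true.
Unit clause (NOT T) forces T = false.
Unit clause (R) forces R = true.
Unit clause (U) forces U = true.
That conflicts with the unit clause (NOT U).
Both values of Q lead to a conflict.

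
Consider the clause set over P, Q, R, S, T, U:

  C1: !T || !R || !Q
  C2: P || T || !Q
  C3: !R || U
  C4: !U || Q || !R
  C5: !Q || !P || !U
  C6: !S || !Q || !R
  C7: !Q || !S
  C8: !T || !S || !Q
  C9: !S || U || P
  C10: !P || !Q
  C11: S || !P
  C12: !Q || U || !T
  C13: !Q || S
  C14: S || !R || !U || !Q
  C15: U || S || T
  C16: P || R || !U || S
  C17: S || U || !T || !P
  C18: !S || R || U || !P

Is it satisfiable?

Branch on R: set R = false.
Branch on Q: set Q = false.
Branch on S: set S = true.
Branch on U: set U = true.
No clause remains; P, T are free.
A satisfying assignment: P: true,  Q: false,  R: false,  S: true,  T: false,  U: true.

Yes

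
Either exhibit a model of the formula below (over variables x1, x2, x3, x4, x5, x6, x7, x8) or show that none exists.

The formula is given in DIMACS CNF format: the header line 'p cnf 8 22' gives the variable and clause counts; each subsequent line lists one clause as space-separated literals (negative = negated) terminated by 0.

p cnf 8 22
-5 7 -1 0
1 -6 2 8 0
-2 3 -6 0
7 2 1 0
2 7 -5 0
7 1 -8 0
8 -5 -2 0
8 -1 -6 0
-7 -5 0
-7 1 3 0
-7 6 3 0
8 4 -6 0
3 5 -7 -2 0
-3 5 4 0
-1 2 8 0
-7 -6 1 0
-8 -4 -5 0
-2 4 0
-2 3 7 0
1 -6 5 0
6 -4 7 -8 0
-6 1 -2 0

Case x7 = True:
Unit clause (¬x5) forces x5 = False.
Case x1 = True:
Case x8 = True:
Case x6 = True:
Case x2 = False:
Case x3 = True:
Unit clause (x4) forces x4 = True.
Every clause now holds.

x1=True,  x2=False,  x3=True,  x4=True,  x5=False,  x6=True,  x7=True,  x8=True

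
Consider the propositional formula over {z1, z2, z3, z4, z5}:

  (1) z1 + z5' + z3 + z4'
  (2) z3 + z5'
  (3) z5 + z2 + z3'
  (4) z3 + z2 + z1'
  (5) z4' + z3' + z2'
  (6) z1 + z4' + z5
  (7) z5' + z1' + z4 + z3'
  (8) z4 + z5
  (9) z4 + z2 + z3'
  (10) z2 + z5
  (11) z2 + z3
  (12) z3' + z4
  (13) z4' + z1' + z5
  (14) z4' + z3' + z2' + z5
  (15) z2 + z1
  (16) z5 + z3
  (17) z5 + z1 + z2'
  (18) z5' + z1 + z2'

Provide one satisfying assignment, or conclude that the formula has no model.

z1=1,  z2=0,  z3=1,  z4=1,  z5=1

Try z3 = 1.
(z4) alone gives z4 = 1.
(z2') alone gives z2 = 0.
(z5) alone gives z5 = 1.
(z1) alone gives z1 = 1.
All clauses are satisfied.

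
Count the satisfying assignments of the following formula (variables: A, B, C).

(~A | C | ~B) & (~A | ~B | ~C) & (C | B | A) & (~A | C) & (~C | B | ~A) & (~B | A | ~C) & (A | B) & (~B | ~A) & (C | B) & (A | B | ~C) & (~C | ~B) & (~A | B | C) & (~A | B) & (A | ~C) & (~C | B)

There are 2^3 = 8 truth assignments over (A, B, C).
Check each against the 15 clauses (columns in the order A, B, C):
  F F F  ✗ fails (C | B | A)
  F F T  ✗ fails (A | B)
  F T F  ✓ satisfies all
  F T T  ✗ fails (~B | A | ~C)
  T F F  ✗ fails (~A | C)
  T F T  ✗ fails (~C | B | ~A)
  T T F  ✗ fails (~A | C | ~B)
  T T T  ✗ fails (~A | ~B | ~C)
1 of the 8 rows is a model.

1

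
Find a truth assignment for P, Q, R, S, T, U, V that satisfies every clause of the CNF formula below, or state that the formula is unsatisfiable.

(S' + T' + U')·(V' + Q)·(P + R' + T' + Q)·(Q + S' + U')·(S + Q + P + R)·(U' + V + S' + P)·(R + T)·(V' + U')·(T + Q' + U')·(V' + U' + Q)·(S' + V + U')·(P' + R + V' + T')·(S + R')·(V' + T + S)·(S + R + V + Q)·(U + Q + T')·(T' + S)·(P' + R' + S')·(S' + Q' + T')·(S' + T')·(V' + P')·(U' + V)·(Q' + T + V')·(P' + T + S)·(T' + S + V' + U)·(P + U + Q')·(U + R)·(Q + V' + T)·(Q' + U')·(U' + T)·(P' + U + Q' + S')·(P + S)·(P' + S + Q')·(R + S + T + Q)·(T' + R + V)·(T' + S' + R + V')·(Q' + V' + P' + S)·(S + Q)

P: 0; Q: 0; R: 1; S: 1; T: 0; U: 0; V: 0

Case V = 0:
Unit clause (U') forces U = 0.
Unit clause (R) forces R = 1.
Unit clause (S) forces S = 1.
Unit clause (P') forces P = 0.
Unit clause (T') forces T = 0.
Unit clause (Q') forces Q = 0.
Every clause now holds.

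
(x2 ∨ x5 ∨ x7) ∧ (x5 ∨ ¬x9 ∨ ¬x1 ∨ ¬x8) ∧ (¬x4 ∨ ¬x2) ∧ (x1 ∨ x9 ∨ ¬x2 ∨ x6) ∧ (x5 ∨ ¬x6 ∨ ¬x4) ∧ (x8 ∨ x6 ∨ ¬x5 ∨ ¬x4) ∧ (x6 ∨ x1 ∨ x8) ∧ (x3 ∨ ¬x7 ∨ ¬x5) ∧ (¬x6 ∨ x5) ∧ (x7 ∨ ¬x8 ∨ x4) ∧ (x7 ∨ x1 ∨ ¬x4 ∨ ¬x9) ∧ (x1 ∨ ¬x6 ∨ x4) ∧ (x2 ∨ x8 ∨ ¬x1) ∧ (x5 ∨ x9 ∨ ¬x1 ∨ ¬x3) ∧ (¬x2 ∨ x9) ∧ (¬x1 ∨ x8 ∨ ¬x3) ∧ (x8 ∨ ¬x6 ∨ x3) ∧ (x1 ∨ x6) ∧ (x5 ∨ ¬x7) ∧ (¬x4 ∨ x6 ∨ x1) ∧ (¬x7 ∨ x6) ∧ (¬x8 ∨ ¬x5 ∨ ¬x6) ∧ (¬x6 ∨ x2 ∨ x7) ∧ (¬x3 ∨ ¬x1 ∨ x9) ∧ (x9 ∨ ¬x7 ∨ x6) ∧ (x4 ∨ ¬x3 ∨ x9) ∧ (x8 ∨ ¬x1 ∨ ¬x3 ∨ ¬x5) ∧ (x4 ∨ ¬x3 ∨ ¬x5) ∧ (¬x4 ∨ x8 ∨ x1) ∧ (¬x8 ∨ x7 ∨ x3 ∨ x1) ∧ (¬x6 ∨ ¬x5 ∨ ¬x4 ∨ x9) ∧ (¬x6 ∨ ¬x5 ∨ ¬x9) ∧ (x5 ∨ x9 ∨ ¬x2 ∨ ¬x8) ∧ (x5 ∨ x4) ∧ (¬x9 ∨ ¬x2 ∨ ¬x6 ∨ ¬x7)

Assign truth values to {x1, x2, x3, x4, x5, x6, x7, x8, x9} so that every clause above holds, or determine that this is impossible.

Branch on x4: set x4 = True.
From the singleton clause (¬x2), x2 = False.
Branch on x5: set x5 = True.
Branch on x8: set x8 = True.
From the singleton clause (¬x6), x6 = False.
From the singleton clause (x1), x1 = True.
From the singleton clause (¬x7), x7 = False.
Branch on x3: set x3 = False.
Every clause is now satisfied; x9 is unconstrained.

x1: True; x2: False; x3: False; x4: True; x5: True; x6: False; x7: False; x8: True; x9: False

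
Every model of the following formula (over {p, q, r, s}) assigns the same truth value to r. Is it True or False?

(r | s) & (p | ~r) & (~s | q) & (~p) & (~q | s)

False

Suppose r = 1.
The clause (p) is unit, so p = 1.
Now (~p) is unsatisfied and unit — conflict.
So every satisfying assignment has r = False.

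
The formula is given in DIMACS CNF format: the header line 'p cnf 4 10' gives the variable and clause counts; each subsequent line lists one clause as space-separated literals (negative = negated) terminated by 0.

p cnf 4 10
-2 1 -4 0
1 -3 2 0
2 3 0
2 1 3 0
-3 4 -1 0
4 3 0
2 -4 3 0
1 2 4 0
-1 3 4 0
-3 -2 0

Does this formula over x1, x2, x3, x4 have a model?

Yes, satisfiable

Suppose x2 = False.
From the singleton clause (x3), x3 = True.
From the singleton clause (x1), x1 = True.
From the singleton clause (x4), x4 = True.
Every clause now holds.
A satisfying assignment: x1: True, x2: False, x3: True, x4: True.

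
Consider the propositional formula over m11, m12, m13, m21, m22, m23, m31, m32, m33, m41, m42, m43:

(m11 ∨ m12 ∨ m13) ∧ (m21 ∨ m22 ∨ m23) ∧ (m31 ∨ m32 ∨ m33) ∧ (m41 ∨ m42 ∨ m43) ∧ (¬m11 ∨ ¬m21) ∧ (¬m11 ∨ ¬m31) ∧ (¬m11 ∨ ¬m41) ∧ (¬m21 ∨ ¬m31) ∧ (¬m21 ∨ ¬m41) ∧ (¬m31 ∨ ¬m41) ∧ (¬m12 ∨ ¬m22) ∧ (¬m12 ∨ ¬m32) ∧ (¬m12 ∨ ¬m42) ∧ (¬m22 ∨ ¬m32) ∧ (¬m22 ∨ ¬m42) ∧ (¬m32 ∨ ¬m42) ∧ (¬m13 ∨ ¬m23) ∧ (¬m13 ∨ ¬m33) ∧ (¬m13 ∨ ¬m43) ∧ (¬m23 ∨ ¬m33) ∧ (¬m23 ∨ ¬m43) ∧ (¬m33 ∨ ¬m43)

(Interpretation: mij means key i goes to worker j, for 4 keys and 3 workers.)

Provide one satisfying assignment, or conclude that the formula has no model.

UNSATISFIABLE

Try m11 = False.
Try m12 = True.
(¬m22) alone gives m22 = False.
(¬m32) alone gives m32 = False.
(¬m42) alone gives m42 = False.
Try m21 = True.
(¬m31) alone gives m31 = False.
(m33) alone gives m33 = True.
(¬m41) alone gives m41 = False.
(m43) alone gives m43 = True.
But (¬m43) is also a unit clause — contradiction.
Undo m21 and try m21 = False.
(m23) alone gives m23 = True.
(¬m13) alone gives m13 = False.
(¬m33) alone gives m33 = False.
(m31) alone gives m31 = True.
(¬m41) alone gives m41 = False.
(m43) alone gives m43 = True.
But (¬m43) is also a unit clause — contradiction.
Either choice for m21 ends in contradiction.
Undo m12 and try m12 = False.
(m13) alone gives m13 = True.
(¬m23) alone gives m23 = False.
(¬m33) alone gives m33 = False.
(¬m43) alone gives m43 = False.
Try m21 = True.
(¬m31) alone gives m31 = False.
(m32) alone gives m32 = True.
(¬m41) alone gives m41 = False.
(m42) alone gives m42 = True.
But (¬m42) is also a unit clause — contradiction.
Undo m21 and try m21 = False.
(m22) alone gives m22 = True.
(¬m32) alone gives m32 = False.
(m31) alone gives m31 = True.
(¬m41) alone gives m41 = False.
(m42) alone gives m42 = True.
But (¬m42) is also a unit clause — contradiction.
Either choice for m21 ends in contradiction.
Either choice for m12 ends in contradiction.
Undo m11 and try m11 = True.
(¬m21) alone gives m21 = False.
(¬m31) alone gives m31 = False.
(¬m41) alone gives m41 = False.
Try m22 = True.
(¬m12) alone gives m12 = False.
(¬m32) alone gives m32 = False.
(m33) alone gives m33 = True.
(¬m42) alone gives m42 = False.
(m43) alone gives m43 = True.
But (¬m43) is also a unit clause — contradiction.
Undo m22 and try m22 = False.
(m23) alone gives m23 = True.
(¬m13) alone gives m13 = False.
(¬m33) alone gives m33 = False.
(m32) alone gives m32 = True.
(¬m12) alone gives m12 = False.
(¬m42) alone gives m42 = False.
(m43) alone gives m43 = True.
But (¬m43) is also a unit clause — contradiction.
Either choice for m22 ends in contradiction.
Either choice for m11 ends in contradiction.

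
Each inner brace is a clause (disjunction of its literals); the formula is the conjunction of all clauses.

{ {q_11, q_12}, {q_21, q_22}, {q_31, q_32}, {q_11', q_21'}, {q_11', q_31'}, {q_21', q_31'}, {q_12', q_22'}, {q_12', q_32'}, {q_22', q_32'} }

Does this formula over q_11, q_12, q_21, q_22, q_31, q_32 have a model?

Branch on q_11: set q_11 = 1.
(q_21') alone gives q_21 = 0.
(q_22) alone gives q_22 = 1.
(q_31') alone gives q_31 = 0.
(q_32) alone gives q_32 = 1.
That conflicts with the unit clause (q_32').
So q_11 must be the other value — set q_11 = 0.
(q_12) alone gives q_12 = 1.
(q_22') alone gives q_22 = 0.
(q_21) alone gives q_21 = 1.
(q_31') alone gives q_31 = 0.
(q_32) alone gives q_32 = 1.
That conflicts with the unit clause (q_32').
Both values of q_11 lead to a conflict.
No assignment satisfies every clause.

No, unsatisfiable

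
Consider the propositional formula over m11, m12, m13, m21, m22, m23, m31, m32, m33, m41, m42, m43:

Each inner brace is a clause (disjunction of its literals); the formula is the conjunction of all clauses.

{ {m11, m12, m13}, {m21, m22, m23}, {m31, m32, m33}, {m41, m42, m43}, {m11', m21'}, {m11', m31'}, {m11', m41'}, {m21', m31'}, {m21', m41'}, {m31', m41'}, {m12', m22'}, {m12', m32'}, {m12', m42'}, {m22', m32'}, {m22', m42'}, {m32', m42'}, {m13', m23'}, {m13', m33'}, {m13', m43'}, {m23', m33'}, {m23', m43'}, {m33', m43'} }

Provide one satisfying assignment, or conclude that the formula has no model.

UNSATISFIABLE

Suppose m11 = 0.
Suppose m12 = 1.
From the singleton clause (m22'), m22 = 0.
From the singleton clause (m32'), m32 = 0.
From the singleton clause (m42'), m42 = 0.
Suppose m21 = 1.
From the singleton clause (m31'), m31 = 0.
From the singleton clause (m33), m33 = 1.
From the singleton clause (m41'), m41 = 0.
From the singleton clause (m43), m43 = 1.
But (m43') is also a unit clause — contradiction.
Backtrack on m21: now try m21 = 0.
From the singleton clause (m23), m23 = 1.
From the singleton clause (m13'), m13 = 0.
From the singleton clause (m33'), m33 = 0.
From the singleton clause (m31), m31 = 1.
From the singleton clause (m41'), m41 = 0.
From the singleton clause (m43), m43 = 1.
But (m43') is also a unit clause — contradiction.
Either choice for m21 ends in contradiction.
Backtrack on m12: now try m12 = 0.
From the singleton clause (m13), m13 = 1.
From the singleton clause (m23'), m23 = 0.
From the singleton clause (m33'), m33 = 0.
From the singleton clause (m43'), m43 = 0.
Suppose m21 = 1.
From the singleton clause (m31'), m31 = 0.
From the singleton clause (m32), m32 = 1.
From the singleton clause (m41'), m41 = 0.
From the singleton clause (m42), m42 = 1.
But (m42') is also a unit clause — contradiction.
Backtrack on m21: now try m21 = 0.
From the singleton clause (m22), m22 = 1.
From the singleton clause (m32'), m32 = 0.
From the singleton clause (m31), m31 = 1.
From the singleton clause (m41'), m41 = 0.
From the singleton clause (m42), m42 = 1.
But (m42') is also a unit clause — contradiction.
Either choice for m21 ends in contradiction.
Either choice for m12 ends in contradiction.
Backtrack on m11: now try m11 = 1.
From the singleton clause (m21'), m21 = 0.
From the singleton clause (m31'), m31 = 0.
From the singleton clause (m41'), m41 = 0.
Suppose m22 = 1.
From the singleton clause (m12'), m12 = 0.
From the singleton clause (m32'), m32 = 0.
From the singleton clause (m33), m33 = 1.
From the singleton clause (m42'), m42 = 0.
From the singleton clause (m43), m43 = 1.
But (m43') is also a unit clause — contradiction.
Backtrack on m22: now try m22 = 0.
From the singleton clause (m23), m23 = 1.
From the singleton clause (m13'), m13 = 0.
From the singleton clause (m33'), m33 = 0.
From the singleton clause (m32), m32 = 1.
From the singleton clause (m12'), m12 = 0.
From the singleton clause (m42'), m42 = 0.
From the singleton clause (m43), m43 = 1.
But (m43') is also a unit clause — contradiction.
Either choice for m22 ends in contradiction.
Either choice for m11 ends in contradiction.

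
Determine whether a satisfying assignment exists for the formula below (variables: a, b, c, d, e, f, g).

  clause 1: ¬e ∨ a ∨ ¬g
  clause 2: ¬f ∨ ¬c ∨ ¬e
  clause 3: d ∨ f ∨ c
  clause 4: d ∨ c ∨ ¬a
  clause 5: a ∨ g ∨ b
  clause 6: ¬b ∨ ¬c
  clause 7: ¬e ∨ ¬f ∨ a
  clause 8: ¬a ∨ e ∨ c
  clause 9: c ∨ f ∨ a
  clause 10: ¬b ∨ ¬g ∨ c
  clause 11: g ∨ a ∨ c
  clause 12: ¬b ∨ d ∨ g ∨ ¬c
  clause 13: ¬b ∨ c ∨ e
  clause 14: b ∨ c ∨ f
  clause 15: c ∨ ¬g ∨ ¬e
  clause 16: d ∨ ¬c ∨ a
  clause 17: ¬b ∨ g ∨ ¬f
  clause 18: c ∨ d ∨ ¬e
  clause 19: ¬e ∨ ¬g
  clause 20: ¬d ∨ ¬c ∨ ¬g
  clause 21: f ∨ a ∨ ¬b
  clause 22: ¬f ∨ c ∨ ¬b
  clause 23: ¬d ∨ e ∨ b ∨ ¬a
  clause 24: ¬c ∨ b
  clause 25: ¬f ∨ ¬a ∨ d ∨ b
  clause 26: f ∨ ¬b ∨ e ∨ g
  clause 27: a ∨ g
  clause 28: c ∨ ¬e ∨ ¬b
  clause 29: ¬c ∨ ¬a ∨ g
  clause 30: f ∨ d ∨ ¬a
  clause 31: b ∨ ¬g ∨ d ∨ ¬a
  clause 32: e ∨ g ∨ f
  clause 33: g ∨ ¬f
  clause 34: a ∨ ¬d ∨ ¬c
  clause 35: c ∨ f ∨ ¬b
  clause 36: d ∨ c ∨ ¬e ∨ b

Suppose b = False.
Unit clause (¬c) forces c = False.
Unit clause (f) forces f = True.
Unit clause (g) forces g = True.
Unit clause (¬e) forces e = False.
Unit clause (¬a) forces a = False.
All clauses hold; d can take either value.
A satisfying assignment: a=False,  b=False,  c=False,  d=True,  e=False,  f=True,  g=True.

Yes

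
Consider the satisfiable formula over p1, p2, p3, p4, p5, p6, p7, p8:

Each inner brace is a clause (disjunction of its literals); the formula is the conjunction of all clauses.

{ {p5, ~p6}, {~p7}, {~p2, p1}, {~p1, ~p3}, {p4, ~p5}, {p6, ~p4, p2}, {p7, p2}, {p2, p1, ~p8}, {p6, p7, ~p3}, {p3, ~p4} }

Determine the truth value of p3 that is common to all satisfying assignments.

Suppose p3 = 1.
Unit clause (~p7) forces p7 = 0.
Unit clause (~p1) forces p1 = 0.
Unit clause (~p2) forces p2 = 0.
That conflicts with the unit clause (p2).
So every satisfying assignment has p3 = False.

False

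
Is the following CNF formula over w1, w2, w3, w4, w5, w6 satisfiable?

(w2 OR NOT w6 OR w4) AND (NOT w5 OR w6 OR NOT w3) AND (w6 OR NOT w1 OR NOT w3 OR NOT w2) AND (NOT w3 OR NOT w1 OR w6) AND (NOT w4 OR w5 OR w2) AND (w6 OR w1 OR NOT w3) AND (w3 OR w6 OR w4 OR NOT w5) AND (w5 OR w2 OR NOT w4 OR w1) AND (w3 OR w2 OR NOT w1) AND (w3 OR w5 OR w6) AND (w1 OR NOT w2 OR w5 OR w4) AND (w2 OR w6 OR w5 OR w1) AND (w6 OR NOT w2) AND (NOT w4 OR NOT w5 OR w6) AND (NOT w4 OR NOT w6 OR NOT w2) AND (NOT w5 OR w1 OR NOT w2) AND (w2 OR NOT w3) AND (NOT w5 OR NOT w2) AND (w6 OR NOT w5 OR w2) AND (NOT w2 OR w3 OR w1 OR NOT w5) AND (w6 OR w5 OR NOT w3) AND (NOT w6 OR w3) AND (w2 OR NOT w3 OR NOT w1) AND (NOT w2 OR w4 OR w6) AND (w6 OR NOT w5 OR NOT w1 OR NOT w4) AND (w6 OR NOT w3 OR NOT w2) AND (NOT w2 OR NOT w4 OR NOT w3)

Yes, satisfiable

Try w6 = true.
The clause (w3) is unit, so w3 = true.
The clause (w2) is unit, so w2 = true.
The clause (NOT w4) is unit, so w4 = false.
The clause (NOT w5) is unit, so w5 = false.
The clause (w1) is unit, so w1 = true.
This assignment satisfies each clause.
A satisfying assignment: w1=true; w2=true; w3=true; w4=false; w5=false; w6=true.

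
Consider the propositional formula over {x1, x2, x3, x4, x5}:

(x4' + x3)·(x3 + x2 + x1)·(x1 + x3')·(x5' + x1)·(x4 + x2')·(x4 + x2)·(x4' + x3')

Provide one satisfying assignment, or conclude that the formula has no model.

Case x4 = 0:
(x2') alone gives x2 = 0.
But (x2) is also a unit clause — contradiction.
Backtrack on x4: now try x4 = 1.
(x3) alone gives x3 = 1.
But (x3') is also a unit clause — contradiction.
Both values of x4 lead to a conflict.

UNSATISFIABLE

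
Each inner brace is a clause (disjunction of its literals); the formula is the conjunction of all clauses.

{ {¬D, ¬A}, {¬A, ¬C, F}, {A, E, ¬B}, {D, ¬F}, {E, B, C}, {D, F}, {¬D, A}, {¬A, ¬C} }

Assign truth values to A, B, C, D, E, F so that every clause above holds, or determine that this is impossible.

Suppose D = False.
(¬F) alone gives F = False.
But (F) is also a unit clause — contradiction.
So D must be the other value — set D = True.
(¬A) alone gives A = False.
But (A) is also a unit clause — contradiction.
Both values of D lead to a conflict.

UNSATISFIABLE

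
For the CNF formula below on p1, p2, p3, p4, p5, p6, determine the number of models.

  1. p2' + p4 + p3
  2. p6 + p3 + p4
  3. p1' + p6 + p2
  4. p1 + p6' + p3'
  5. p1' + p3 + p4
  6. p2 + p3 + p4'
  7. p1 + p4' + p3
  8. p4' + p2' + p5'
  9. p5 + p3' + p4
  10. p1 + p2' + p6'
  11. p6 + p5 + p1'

There are 2^6 = 64 truth assignments over (p1, p2, p3, p4, p5, p6).
Split on p2. With p2 = 1, the clauses containing p2 are satisfied and p2' drops from the rest; 6 of the 2^5 = 32 assignments to the other variables satisfy what remains.
With p2 = 0, by the same count on the reduced clause set, 8 assignments work.
(One model: p1=F, p2=F, p3=F, p4=F, p5=F, p6=T.)
Total: 6 + 8 = 14.

14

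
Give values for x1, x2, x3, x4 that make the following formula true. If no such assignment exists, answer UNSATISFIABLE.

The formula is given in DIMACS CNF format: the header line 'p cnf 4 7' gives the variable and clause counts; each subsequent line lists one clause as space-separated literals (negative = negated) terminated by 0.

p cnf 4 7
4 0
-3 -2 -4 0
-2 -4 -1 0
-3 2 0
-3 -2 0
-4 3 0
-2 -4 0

UNSATISFIABLE

Unit clause (x4) forces x4 = True.
Unit clause (x3) forces x3 = True.
Unit clause (¬x2) forces x2 = False.
Now (x2) is unsatisfied and unit — conflict.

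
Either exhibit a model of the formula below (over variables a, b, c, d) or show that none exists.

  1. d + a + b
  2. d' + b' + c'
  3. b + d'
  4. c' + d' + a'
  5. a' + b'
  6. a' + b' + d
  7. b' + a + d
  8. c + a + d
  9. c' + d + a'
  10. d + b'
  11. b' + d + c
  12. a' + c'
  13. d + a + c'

a ↦ 1; b ↦ 0; c ↦ 0; d ↦ 0

Suppose b = 0.
The clause (d') is unit, so d = 0.
The clause (a) is unit, so a = 1.
The clause (c') is unit, so c = 0.
This assignment satisfies each clause.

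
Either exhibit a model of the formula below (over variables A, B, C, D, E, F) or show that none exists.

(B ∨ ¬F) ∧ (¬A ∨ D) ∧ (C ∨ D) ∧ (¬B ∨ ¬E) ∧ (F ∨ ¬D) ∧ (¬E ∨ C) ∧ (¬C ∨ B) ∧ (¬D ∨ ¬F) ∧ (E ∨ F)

A=False, B=True, C=True, D=False, E=False, F=True

Branch on B: set B = True.
(¬E) alone gives E = False.
(F) alone gives F = True.
(¬D) alone gives D = False.
(¬A) alone gives A = False.
(C) alone gives C = True.
This assignment satisfies each clause.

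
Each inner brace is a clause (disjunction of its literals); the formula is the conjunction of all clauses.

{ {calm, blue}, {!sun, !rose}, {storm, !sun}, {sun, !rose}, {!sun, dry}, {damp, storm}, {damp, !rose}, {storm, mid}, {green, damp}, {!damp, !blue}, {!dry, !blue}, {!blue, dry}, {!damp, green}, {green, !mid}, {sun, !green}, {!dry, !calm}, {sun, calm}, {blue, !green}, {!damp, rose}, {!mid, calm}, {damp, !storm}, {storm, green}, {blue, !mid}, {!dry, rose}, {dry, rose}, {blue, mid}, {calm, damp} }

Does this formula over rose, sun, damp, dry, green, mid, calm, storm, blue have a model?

Case calm = true:
The clause (!dry) is unit, so dry = false.
The clause (!sun) is unit, so sun = false.
The clause (!rose) is unit, so rose = false.
Now (rose) is unsatisfied and unit — conflict.
That branch fails; take calm = false instead.
The clause (blue) is unit, so blue = true.
The clause (!damp) is unit, so damp = false.
Now (damp) is unsatisfied and unit — conflict.
Neither calm = true nor calm = false works.
No assignment satisfies every clause.

No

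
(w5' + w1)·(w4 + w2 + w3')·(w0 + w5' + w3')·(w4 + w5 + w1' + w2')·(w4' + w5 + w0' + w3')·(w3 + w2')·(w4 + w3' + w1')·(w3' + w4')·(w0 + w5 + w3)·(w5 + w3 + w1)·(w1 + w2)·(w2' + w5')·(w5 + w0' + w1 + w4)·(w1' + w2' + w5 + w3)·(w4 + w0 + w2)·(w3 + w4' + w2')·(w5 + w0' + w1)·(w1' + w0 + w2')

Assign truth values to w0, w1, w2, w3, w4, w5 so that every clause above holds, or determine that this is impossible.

w0=0,  w1=0,  w2=1,  w3=1,  w4=0,  w5=0

Branch on w5: set w5 = 0.
Branch on w3: set w3 = 1.
Unit clause (w4') forces w4 = 0.
Unit clause (w2) forces w2 = 1.
Unit clause (w1') forces w1 = 0.
Unit clause (w0') forces w0 = 0.
Every clause now holds.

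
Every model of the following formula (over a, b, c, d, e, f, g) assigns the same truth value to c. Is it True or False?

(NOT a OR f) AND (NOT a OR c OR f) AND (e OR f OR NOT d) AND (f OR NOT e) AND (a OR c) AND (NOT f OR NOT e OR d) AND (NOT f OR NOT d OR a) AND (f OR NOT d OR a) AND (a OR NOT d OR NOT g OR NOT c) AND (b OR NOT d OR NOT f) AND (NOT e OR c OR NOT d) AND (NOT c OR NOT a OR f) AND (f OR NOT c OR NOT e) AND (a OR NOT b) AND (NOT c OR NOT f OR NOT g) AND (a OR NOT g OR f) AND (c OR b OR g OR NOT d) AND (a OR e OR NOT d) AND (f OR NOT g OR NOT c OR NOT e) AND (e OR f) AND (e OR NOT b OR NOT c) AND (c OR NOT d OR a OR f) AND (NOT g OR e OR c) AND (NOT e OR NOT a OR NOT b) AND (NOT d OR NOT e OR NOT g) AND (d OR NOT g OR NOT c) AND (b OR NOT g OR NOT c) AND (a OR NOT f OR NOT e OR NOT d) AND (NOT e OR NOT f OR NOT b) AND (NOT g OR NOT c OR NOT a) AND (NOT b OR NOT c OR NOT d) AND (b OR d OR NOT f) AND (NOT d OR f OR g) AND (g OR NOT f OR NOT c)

False

Suppose c = true.
Case a = false:
Unit clause (NOT b) forces b = false.
Unit clause (NOT g) forces g = false.
Unit clause (NOT f) forces f = false.
Unit clause (NOT e) forces e = false.
But (e) is also a unit clause — contradiction.
So a must be the other value — set a = true.
Unit clause (f) forces f = true.
Unit clause (NOT g) forces g = false.
But (g) is also a unit clause — contradiction.
Both values of a lead to a conflict.
So every satisfying assignment has c = False.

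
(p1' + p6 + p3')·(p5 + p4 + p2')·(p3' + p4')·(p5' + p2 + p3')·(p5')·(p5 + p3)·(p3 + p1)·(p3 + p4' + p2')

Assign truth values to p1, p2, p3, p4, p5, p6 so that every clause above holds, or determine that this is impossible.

The clause (p5') is unit, so p5 = 0.
The clause (p3) is unit, so p3 = 1.
The clause (p4') is unit, so p4 = 0.
The clause (p2') is unit, so p2 = 0.
Try p1 = 0.
All clauses hold; p6 can take either value.

p1=0; p2=0; p3=1; p4=0; p5=0; p6=0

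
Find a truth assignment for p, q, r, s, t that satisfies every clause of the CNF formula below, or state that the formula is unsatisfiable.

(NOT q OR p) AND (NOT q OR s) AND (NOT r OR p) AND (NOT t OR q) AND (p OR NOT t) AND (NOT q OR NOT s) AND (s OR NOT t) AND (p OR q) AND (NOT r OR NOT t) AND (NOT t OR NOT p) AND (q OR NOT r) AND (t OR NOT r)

p=true; q=false; r=false; s=false; t=false

Case q = false:
Unit clause (NOT t) forces t = false.
Unit clause (p) forces p = true.
Unit clause (NOT r) forces r = false.
No clause remains; s is free.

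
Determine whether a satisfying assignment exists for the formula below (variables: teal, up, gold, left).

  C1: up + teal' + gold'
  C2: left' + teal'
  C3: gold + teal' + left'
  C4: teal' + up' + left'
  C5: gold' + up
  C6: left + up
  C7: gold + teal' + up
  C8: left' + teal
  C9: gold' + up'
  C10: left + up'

Case left = 0:
The clause (up) is unit, so up = 1.
Now (up') is unsatisfied and unit — conflict.
Undo left and try left = 1.
The clause (teal') is unit, so teal = 0.
Now (teal) is unsatisfied and unit — conflict.
Neither left = 1 nor left = 0 works.
No assignment satisfies every clause.

Unsatisfiable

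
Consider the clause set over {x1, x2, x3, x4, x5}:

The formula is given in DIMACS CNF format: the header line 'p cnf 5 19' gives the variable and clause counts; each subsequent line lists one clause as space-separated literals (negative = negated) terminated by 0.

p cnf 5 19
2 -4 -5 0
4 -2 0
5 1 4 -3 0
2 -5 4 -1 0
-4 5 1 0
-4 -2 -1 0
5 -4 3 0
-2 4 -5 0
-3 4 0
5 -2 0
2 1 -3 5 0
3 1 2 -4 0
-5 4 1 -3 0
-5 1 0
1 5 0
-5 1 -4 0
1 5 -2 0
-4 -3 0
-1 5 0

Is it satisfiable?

Case x4 = True:
The clause (¬x3) is unit, so x3 = False.
The clause (x5) is unit, so x5 = True.
The clause (x2) is unit, so x2 = True.
The clause (¬x1) is unit, so x1 = False.
But (x1) is also a unit clause — contradiction.
Undo x4 and try x4 = False.
The clause (¬x2) is unit, so x2 = False.
The clause (¬x3) is unit, so x3 = False.
Case x5 = False:
The clause (x1) is unit, so x1 = True.
But (¬x1) is also a unit clause — contradiction.
Undo x5 and try x5 = True.
The clause (¬x1) is unit, so x1 = False.
But (x1) is also a unit clause — contradiction.
Both values of x5 lead to a conflict.
Both values of x4 lead to a conflict.
No assignment satisfies every clause.

Unsatisfiable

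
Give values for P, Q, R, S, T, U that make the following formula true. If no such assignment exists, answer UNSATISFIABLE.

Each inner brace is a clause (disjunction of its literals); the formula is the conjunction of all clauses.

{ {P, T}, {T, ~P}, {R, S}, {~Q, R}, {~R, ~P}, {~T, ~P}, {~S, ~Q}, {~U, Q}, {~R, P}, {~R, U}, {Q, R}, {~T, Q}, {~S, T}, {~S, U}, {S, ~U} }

Try P = 1.
From the singleton clause (T), T = 1.
But (~T) is also a unit clause — contradiction.
So P must be the other value — set P = 0.
From the singleton clause (T), T = 1.
From the singleton clause (~R), R = 0.
From the singleton clause (S), S = 1.
From the singleton clause (~Q), Q = 0.
But (Q) is also a unit clause — contradiction.
Both values of P lead to a conflict.

UNSATISFIABLE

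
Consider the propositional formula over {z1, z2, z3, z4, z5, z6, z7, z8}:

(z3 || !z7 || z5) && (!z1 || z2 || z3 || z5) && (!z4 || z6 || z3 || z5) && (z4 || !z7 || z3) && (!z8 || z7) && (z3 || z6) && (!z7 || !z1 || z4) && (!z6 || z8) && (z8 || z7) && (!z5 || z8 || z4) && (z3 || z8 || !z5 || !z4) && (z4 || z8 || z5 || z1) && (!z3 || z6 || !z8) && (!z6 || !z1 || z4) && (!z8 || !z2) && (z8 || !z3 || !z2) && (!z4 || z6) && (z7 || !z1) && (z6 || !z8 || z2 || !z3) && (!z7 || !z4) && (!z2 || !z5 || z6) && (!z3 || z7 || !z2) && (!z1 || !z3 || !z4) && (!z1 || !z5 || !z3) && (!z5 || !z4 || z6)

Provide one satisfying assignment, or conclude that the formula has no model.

Case z8 = true:
(z7) alone gives z7 = true.
(!z2) alone gives z2 = false.
(!z4) alone gives z4 = false.
(z3) alone gives z3 = true.
(!z1) alone gives z1 = false.
(z6) alone gives z6 = true.
No clause remains; z5 is free.

z1: false, z2: false, z3: true, z4: false, z5: true, z6: true, z7: true, z8: true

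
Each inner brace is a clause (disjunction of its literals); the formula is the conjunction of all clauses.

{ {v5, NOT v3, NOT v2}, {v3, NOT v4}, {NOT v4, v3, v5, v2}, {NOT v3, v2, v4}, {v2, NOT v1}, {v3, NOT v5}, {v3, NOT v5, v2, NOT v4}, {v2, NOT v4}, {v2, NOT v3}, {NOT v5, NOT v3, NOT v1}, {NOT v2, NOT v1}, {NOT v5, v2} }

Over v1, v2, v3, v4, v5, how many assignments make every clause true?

4

There are 2^5 = 32 truth assignments over (v1, v2, v3, v4, v5).
Split on v3. With v3 = true, the clauses containing v3 are satisfied and NOT v3 drops from the rest; 2 of the 2^4 = 16 assignments to the other variables satisfy what remains.
With v3 = false, by the same count on the reduced clause set, 2 assignments work.
Total: 2 + 2 = 4.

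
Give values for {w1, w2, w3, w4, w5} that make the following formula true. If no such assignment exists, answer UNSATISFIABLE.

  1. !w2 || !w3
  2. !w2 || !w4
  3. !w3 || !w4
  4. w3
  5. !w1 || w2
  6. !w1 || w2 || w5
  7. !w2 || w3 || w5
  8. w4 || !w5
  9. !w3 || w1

UNSATISFIABLE

From the singleton clause (w3), w3 = true.
From the singleton clause (!w2), w2 = false.
From the singleton clause (!w4), w4 = false.
From the singleton clause (!w1), w1 = false.
But (w1) is also a unit clause — contradiction.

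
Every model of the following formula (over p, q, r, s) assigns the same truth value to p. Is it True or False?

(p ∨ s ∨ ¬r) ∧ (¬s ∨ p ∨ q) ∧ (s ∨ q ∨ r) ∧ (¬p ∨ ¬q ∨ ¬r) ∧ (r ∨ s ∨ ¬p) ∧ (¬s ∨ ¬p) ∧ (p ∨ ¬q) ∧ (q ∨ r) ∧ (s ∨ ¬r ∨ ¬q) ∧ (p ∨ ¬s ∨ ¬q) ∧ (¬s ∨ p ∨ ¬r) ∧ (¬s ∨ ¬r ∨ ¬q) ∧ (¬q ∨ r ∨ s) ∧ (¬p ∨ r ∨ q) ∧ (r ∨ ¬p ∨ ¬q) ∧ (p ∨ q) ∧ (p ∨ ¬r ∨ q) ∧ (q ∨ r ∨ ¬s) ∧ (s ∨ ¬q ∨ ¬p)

Suppose p = False.
The clause (¬q) is unit, so q = False.
That conflicts with the unit clause (q).
So every satisfying assignment has p = True.

True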